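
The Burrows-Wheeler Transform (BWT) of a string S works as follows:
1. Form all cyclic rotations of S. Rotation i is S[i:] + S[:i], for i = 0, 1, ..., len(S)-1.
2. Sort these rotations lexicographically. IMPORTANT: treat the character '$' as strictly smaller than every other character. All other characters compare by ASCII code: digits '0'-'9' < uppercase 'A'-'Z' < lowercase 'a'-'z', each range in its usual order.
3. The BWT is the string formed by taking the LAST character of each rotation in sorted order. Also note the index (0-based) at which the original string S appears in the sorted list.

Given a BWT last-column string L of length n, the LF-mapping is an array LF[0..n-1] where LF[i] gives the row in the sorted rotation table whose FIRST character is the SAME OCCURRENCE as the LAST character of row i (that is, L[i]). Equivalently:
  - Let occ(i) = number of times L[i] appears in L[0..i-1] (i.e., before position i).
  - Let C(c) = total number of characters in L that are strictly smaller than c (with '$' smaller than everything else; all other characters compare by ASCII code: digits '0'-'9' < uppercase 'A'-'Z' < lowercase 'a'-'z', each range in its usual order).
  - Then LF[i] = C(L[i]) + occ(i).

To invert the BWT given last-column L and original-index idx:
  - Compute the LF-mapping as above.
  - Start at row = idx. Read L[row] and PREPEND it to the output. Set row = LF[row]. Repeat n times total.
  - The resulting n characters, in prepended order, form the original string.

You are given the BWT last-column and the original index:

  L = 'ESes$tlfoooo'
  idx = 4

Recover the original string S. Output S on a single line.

Answer: footlooseSE$

Derivation:
LF mapping: 1 2 3 10 0 11 5 4 6 7 8 9
Walk LF starting at row 4, prepending L[row]:
  step 1: row=4, L[4]='$', prepend. Next row=LF[4]=0
  step 2: row=0, L[0]='E', prepend. Next row=LF[0]=1
  step 3: row=1, L[1]='S', prepend. Next row=LF[1]=2
  step 4: row=2, L[2]='e', prepend. Next row=LF[2]=3
  step 5: row=3, L[3]='s', prepend. Next row=LF[3]=10
  step 6: row=10, L[10]='o', prepend. Next row=LF[10]=8
  step 7: row=8, L[8]='o', prepend. Next row=LF[8]=6
  step 8: row=6, L[6]='l', prepend. Next row=LF[6]=5
  step 9: row=5, L[5]='t', prepend. Next row=LF[5]=11
  step 10: row=11, L[11]='o', prepend. Next row=LF[11]=9
  step 11: row=9, L[9]='o', prepend. Next row=LF[9]=7
  step 12: row=7, L[7]='f', prepend. Next row=LF[7]=4
Reversed output: footlooseSE$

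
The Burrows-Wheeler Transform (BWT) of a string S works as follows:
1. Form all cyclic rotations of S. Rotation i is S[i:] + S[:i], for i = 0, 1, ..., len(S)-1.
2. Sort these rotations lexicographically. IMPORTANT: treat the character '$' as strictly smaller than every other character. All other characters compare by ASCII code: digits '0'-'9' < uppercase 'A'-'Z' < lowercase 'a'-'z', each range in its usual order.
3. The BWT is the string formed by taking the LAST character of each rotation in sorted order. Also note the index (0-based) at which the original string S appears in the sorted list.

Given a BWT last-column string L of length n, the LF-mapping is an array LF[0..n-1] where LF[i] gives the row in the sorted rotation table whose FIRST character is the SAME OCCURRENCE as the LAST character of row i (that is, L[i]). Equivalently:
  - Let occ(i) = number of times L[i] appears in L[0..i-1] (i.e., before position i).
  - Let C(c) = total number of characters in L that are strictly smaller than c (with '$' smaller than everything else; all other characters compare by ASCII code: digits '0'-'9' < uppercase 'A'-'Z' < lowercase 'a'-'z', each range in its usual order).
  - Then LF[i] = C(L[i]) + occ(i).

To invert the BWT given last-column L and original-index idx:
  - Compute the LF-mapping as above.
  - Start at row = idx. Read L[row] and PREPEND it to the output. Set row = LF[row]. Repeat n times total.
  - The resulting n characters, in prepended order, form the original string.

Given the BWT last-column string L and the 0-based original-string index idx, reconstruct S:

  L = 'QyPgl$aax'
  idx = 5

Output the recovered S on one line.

Answer: galaxyPQ$

Derivation:
LF mapping: 2 8 1 5 6 0 3 4 7
Walk LF starting at row 5, prepending L[row]:
  step 1: row=5, L[5]='$', prepend. Next row=LF[5]=0
  step 2: row=0, L[0]='Q', prepend. Next row=LF[0]=2
  step 3: row=2, L[2]='P', prepend. Next row=LF[2]=1
  step 4: row=1, L[1]='y', prepend. Next row=LF[1]=8
  step 5: row=8, L[8]='x', prepend. Next row=LF[8]=7
  step 6: row=7, L[7]='a', prepend. Next row=LF[7]=4
  step 7: row=4, L[4]='l', prepend. Next row=LF[4]=6
  step 8: row=6, L[6]='a', prepend. Next row=LF[6]=3
  step 9: row=3, L[3]='g', prepend. Next row=LF[3]=5
Reversed output: galaxyPQ$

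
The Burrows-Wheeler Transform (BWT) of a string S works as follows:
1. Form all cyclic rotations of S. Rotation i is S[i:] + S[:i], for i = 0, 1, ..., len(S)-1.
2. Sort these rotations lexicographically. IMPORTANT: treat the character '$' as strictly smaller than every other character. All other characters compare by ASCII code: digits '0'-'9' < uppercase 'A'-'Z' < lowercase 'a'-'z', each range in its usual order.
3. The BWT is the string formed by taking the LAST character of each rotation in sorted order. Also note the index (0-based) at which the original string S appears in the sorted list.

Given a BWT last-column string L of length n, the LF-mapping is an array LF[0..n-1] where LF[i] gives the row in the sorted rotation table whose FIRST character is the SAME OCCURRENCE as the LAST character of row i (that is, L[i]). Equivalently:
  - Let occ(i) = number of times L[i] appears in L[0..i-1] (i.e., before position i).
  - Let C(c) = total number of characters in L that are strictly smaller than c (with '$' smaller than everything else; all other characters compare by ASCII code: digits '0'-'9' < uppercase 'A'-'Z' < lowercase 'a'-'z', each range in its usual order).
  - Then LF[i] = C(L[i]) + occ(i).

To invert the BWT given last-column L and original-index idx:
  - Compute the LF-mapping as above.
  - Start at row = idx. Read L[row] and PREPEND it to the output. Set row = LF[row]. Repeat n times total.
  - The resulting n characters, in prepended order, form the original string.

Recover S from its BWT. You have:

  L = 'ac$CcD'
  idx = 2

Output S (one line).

LF mapping: 3 4 0 1 5 2
Walk LF starting at row 2, prepending L[row]:
  step 1: row=2, L[2]='$', prepend. Next row=LF[2]=0
  step 2: row=0, L[0]='a', prepend. Next row=LF[0]=3
  step 3: row=3, L[3]='C', prepend. Next row=LF[3]=1
  step 4: row=1, L[1]='c', prepend. Next row=LF[1]=4
  step 5: row=4, L[4]='c', prepend. Next row=LF[4]=5
  step 6: row=5, L[5]='D', prepend. Next row=LF[5]=2
Reversed output: DccCa$

Answer: DccCa$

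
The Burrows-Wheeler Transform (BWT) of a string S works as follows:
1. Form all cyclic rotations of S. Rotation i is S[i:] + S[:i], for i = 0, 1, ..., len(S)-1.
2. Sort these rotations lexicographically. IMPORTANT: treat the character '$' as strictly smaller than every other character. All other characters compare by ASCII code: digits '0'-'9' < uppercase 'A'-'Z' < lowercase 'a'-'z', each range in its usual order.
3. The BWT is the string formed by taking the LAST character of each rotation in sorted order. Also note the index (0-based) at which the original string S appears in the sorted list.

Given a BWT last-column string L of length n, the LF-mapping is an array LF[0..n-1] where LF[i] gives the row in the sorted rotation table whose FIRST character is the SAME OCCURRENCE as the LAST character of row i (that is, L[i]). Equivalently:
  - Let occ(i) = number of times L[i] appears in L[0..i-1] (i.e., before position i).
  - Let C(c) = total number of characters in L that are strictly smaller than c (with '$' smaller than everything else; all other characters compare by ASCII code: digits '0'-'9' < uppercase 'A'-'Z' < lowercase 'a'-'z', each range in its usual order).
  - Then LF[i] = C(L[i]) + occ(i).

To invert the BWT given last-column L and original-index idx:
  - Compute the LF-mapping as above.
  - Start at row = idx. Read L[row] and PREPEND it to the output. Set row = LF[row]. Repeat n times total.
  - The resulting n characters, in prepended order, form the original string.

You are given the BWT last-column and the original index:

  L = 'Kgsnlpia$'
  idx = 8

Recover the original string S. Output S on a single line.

LF mapping: 1 3 8 6 5 7 4 2 0
Walk LF starting at row 8, prepending L[row]:
  step 1: row=8, L[8]='$', prepend. Next row=LF[8]=0
  step 2: row=0, L[0]='K', prepend. Next row=LF[0]=1
  step 3: row=1, L[1]='g', prepend. Next row=LF[1]=3
  step 4: row=3, L[3]='n', prepend. Next row=LF[3]=6
  step 5: row=6, L[6]='i', prepend. Next row=LF[6]=4
  step 6: row=4, L[4]='l', prepend. Next row=LF[4]=5
  step 7: row=5, L[5]='p', prepend. Next row=LF[5]=7
  step 8: row=7, L[7]='a', prepend. Next row=LF[7]=2
  step 9: row=2, L[2]='s', prepend. Next row=LF[2]=8
Reversed output: saplingK$

Answer: saplingK$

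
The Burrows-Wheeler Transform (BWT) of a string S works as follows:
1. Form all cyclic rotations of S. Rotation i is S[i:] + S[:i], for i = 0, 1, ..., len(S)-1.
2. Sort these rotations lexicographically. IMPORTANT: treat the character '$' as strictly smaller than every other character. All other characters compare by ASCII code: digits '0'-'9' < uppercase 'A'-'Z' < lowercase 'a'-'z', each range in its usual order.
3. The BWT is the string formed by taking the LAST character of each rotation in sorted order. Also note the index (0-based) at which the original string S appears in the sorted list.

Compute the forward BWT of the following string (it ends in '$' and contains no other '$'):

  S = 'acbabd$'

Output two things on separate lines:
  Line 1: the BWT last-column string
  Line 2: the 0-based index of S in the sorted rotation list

Answer: db$caab
2

Derivation:
All 7 rotations (rotation i = S[i:]+S[:i]):
  rot[0] = acbabd$
  rot[1] = cbabd$a
  rot[2] = babd$ac
  rot[3] = abd$acb
  rot[4] = bd$acba
  rot[5] = d$acbab
  rot[6] = $acbabd
Sorted (with $ < everything):
  sorted[0] = $acbabd  (last char: 'd')
  sorted[1] = abd$acb  (last char: 'b')
  sorted[2] = acbabd$  (last char: '$')
  sorted[3] = babd$ac  (last char: 'c')
  sorted[4] = bd$acba  (last char: 'a')
  sorted[5] = cbabd$a  (last char: 'a')
  sorted[6] = d$acbab  (last char: 'b')
Last column: db$caab
Original string S is at sorted index 2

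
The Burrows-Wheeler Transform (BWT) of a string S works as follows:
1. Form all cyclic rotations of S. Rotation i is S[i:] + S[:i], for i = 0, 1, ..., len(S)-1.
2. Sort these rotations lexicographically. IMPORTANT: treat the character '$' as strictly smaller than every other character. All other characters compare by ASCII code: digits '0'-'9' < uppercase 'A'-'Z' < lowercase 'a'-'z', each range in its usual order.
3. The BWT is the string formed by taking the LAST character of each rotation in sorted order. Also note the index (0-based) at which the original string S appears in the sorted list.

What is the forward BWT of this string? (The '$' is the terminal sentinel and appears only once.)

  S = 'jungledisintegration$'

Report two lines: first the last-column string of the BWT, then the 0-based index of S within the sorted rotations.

All 21 rotations (rotation i = S[i:]+S[:i]):
  rot[0] = jungledisintegration$
  rot[1] = ungledisintegration$j
  rot[2] = ngledisintegration$ju
  rot[3] = gledisintegration$jun
  rot[4] = ledisintegration$jung
  rot[5] = edisintegration$jungl
  rot[6] = disintegration$jungle
  rot[7] = isintegration$jungled
  rot[8] = sintegration$jungledi
  rot[9] = integration$jungledis
  rot[10] = ntegration$jungledisi
  rot[11] = tegration$jungledisin
  rot[12] = egration$jungledisint
  rot[13] = gration$jungledisinte
  rot[14] = ration$jungledisinteg
  rot[15] = ation$jungledisintegr
  rot[16] = tion$jungledisintegra
  rot[17] = ion$jungledisintegrat
  rot[18] = on$jungledisintegrati
  rot[19] = n$jungledisintegratio
  rot[20] = $jungledisintegration
Sorted (with $ < everything):
  sorted[0] = $jungledisintegration  (last char: 'n')
  sorted[1] = ation$jungledisintegr  (last char: 'r')
  sorted[2] = disintegration$jungle  (last char: 'e')
  sorted[3] = edisintegration$jungl  (last char: 'l')
  sorted[4] = egration$jungledisint  (last char: 't')
  sorted[5] = gledisintegration$jun  (last char: 'n')
  sorted[6] = gration$jungledisinte  (last char: 'e')
  sorted[7] = integration$jungledis  (last char: 's')
  sorted[8] = ion$jungledisintegrat  (last char: 't')
  sorted[9] = isintegration$jungled  (last char: 'd')
  sorted[10] = jungledisintegration$  (last char: '$')
  sorted[11] = ledisintegration$jung  (last char: 'g')
  sorted[12] = n$jungledisintegratio  (last char: 'o')
  sorted[13] = ngledisintegration$ju  (last char: 'u')
  sorted[14] = ntegration$jungledisi  (last char: 'i')
  sorted[15] = on$jungledisintegrati  (last char: 'i')
  sorted[16] = ration$jungledisinteg  (last char: 'g')
  sorted[17] = sintegration$jungledi  (last char: 'i')
  sorted[18] = tegration$jungledisin  (last char: 'n')
  sorted[19] = tion$jungledisintegra  (last char: 'a')
  sorted[20] = ungledisintegration$j  (last char: 'j')
Last column: nreltnestd$gouiiginaj
Original string S is at sorted index 10

Answer: nreltnestd$gouiiginaj
10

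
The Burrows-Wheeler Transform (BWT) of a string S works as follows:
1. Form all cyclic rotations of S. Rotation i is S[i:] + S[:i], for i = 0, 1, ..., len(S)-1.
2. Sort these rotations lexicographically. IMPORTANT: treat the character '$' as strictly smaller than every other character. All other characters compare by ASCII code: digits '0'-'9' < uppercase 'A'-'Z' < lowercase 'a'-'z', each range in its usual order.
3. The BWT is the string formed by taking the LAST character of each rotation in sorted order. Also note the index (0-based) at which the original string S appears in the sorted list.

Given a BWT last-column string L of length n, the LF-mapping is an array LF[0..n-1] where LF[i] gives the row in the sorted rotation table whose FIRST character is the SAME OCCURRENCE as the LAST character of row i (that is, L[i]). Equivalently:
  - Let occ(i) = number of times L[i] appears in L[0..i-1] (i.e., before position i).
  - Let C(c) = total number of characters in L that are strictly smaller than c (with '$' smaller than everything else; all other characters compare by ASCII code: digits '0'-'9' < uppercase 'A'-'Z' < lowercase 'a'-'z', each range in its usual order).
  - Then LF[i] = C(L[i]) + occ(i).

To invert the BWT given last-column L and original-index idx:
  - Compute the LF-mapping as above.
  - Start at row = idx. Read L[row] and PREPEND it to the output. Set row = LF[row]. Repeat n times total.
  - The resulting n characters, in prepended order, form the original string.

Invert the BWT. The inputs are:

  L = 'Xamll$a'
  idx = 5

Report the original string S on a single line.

LF mapping: 1 2 6 4 5 0 3
Walk LF starting at row 5, prepending L[row]:
  step 1: row=5, L[5]='$', prepend. Next row=LF[5]=0
  step 2: row=0, L[0]='X', prepend. Next row=LF[0]=1
  step 3: row=1, L[1]='a', prepend. Next row=LF[1]=2
  step 4: row=2, L[2]='m', prepend. Next row=LF[2]=6
  step 5: row=6, L[6]='a', prepend. Next row=LF[6]=3
  step 6: row=3, L[3]='l', prepend. Next row=LF[3]=4
  step 7: row=4, L[4]='l', prepend. Next row=LF[4]=5
Reversed output: llamaX$

Answer: llamaX$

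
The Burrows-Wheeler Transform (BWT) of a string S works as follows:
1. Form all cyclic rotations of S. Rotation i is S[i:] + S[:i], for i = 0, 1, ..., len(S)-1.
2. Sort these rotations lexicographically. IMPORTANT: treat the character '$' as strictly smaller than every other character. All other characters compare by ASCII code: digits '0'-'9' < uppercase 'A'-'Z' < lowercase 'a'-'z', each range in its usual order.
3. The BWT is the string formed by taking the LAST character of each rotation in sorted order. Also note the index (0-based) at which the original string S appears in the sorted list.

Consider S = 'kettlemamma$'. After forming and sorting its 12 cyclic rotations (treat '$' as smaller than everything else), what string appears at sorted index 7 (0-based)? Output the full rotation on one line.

All 12 rotations (rotation i = S[i:]+S[:i]):
  rot[0] = kettlemamma$
  rot[1] = ettlemamma$k
  rot[2] = ttlemamma$ke
  rot[3] = tlemamma$ket
  rot[4] = lemamma$kett
  rot[5] = emamma$kettl
  rot[6] = mamma$kettle
  rot[7] = amma$kettlem
  rot[8] = mma$kettlema
  rot[9] = ma$kettlemam
  rot[10] = a$kettlemamm
  rot[11] = $kettlemamma
Sorted (with $ < everything):
  sorted[0] = $kettlemamma
  sorted[1] = a$kettlemamm
  sorted[2] = amma$kettlem
  sorted[3] = emamma$kettl
  sorted[4] = ettlemamma$k
  sorted[5] = kettlemamma$
  sorted[6] = lemamma$kett
  sorted[7] = ma$kettlemam
  sorted[8] = mamma$kettle
  sorted[9] = mma$kettlema
  sorted[10] = tlemamma$ket
  sorted[11] = ttlemamma$ke
sorted[7] = ma$kettlemam

Answer: ma$kettlemam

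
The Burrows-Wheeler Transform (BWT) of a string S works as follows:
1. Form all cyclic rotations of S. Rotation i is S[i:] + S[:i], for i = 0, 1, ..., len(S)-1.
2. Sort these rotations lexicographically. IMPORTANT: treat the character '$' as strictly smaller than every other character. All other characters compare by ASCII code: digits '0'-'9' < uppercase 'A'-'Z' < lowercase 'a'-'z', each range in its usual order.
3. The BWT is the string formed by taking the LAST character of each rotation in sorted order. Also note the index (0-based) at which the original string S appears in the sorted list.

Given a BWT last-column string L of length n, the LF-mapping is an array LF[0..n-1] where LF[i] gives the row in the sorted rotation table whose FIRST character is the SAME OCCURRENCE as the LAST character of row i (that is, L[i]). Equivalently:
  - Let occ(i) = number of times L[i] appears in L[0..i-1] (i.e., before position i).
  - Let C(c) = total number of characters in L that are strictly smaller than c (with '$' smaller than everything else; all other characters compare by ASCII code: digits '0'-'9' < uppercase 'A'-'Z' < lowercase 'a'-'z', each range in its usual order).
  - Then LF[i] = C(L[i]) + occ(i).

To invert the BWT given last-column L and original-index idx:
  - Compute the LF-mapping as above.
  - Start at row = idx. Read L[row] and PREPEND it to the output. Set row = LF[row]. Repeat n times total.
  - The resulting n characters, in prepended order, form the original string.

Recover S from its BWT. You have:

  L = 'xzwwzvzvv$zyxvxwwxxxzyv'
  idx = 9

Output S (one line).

LF mapping: 10 18 6 7 19 1 20 2 3 0 21 16 11 4 12 8 9 13 14 15 22 17 5
Walk LF starting at row 9, prepending L[row]:
  step 1: row=9, L[9]='$', prepend. Next row=LF[9]=0
  step 2: row=0, L[0]='x', prepend. Next row=LF[0]=10
  step 3: row=10, L[10]='z', prepend. Next row=LF[10]=21
  step 4: row=21, L[21]='y', prepend. Next row=LF[21]=17
  step 5: row=17, L[17]='x', prepend. Next row=LF[17]=13
  step 6: row=13, L[13]='v', prepend. Next row=LF[13]=4
  step 7: row=4, L[4]='z', prepend. Next row=LF[4]=19
  step 8: row=19, L[19]='x', prepend. Next row=LF[19]=15
  step 9: row=15, L[15]='w', prepend. Next row=LF[15]=8
  step 10: row=8, L[8]='v', prepend. Next row=LF[8]=3
  step 11: row=3, L[3]='w', prepend. Next row=LF[3]=7
  step 12: row=7, L[7]='v', prepend. Next row=LF[7]=2
  step 13: row=2, L[2]='w', prepend. Next row=LF[2]=6
  step 14: row=6, L[6]='z', prepend. Next row=LF[6]=20
  step 15: row=20, L[20]='z', prepend. Next row=LF[20]=22
  step 16: row=22, L[22]='v', prepend. Next row=LF[22]=5
  step 17: row=5, L[5]='v', prepend. Next row=LF[5]=1
  step 18: row=1, L[1]='z', prepend. Next row=LF[1]=18
  step 19: row=18, L[18]='x', prepend. Next row=LF[18]=14
  step 20: row=14, L[14]='x', prepend. Next row=LF[14]=12
  step 21: row=12, L[12]='x', prepend. Next row=LF[12]=11
  step 22: row=11, L[11]='y', prepend. Next row=LF[11]=16
  step 23: row=16, L[16]='w', prepend. Next row=LF[16]=9
Reversed output: wyxxxzvvzzwvwvwxzvxyzx$

Answer: wyxxxzvvzzwvwvwxzvxyzx$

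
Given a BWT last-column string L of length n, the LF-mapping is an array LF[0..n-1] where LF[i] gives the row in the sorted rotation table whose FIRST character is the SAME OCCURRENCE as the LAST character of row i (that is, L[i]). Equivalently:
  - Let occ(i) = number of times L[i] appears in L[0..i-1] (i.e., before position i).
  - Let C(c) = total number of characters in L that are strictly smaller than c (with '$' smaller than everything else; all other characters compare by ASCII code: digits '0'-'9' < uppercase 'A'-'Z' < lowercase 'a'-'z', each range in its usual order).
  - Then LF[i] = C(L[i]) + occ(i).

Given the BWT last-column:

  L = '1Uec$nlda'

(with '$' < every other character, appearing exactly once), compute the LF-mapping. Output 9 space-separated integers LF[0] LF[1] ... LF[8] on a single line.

Char counts: '$':1, '1':1, 'U':1, 'a':1, 'c':1, 'd':1, 'e':1, 'l':1, 'n':1
C (first-col start): C('$')=0, C('1')=1, C('U')=2, C('a')=3, C('c')=4, C('d')=5, C('e')=6, C('l')=7, C('n')=8
L[0]='1': occ=0, LF[0]=C('1')+0=1+0=1
L[1]='U': occ=0, LF[1]=C('U')+0=2+0=2
L[2]='e': occ=0, LF[2]=C('e')+0=6+0=6
L[3]='c': occ=0, LF[3]=C('c')+0=4+0=4
L[4]='$': occ=0, LF[4]=C('$')+0=0+0=0
L[5]='n': occ=0, LF[5]=C('n')+0=8+0=8
L[6]='l': occ=0, LF[6]=C('l')+0=7+0=7
L[7]='d': occ=0, LF[7]=C('d')+0=5+0=5
L[8]='a': occ=0, LF[8]=C('a')+0=3+0=3

Answer: 1 2 6 4 0 8 7 5 3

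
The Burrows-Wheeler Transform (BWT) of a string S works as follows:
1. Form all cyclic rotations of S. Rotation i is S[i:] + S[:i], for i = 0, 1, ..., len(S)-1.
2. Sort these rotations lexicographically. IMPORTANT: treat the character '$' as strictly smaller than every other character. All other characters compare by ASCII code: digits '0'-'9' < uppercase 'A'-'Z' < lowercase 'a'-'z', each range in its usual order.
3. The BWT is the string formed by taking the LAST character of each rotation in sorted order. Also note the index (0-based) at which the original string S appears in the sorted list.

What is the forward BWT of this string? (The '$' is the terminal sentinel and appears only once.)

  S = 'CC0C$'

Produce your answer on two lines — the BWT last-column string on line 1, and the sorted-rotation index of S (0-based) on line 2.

All 5 rotations (rotation i = S[i:]+S[:i]):
  rot[0] = CC0C$
  rot[1] = C0C$C
  rot[2] = 0C$CC
  rot[3] = C$CC0
  rot[4] = $CC0C
Sorted (with $ < everything):
  sorted[0] = $CC0C  (last char: 'C')
  sorted[1] = 0C$CC  (last char: 'C')
  sorted[2] = C$CC0  (last char: '0')
  sorted[3] = C0C$C  (last char: 'C')
  sorted[4] = CC0C$  (last char: '$')
Last column: CC0C$
Original string S is at sorted index 4

Answer: CC0C$
4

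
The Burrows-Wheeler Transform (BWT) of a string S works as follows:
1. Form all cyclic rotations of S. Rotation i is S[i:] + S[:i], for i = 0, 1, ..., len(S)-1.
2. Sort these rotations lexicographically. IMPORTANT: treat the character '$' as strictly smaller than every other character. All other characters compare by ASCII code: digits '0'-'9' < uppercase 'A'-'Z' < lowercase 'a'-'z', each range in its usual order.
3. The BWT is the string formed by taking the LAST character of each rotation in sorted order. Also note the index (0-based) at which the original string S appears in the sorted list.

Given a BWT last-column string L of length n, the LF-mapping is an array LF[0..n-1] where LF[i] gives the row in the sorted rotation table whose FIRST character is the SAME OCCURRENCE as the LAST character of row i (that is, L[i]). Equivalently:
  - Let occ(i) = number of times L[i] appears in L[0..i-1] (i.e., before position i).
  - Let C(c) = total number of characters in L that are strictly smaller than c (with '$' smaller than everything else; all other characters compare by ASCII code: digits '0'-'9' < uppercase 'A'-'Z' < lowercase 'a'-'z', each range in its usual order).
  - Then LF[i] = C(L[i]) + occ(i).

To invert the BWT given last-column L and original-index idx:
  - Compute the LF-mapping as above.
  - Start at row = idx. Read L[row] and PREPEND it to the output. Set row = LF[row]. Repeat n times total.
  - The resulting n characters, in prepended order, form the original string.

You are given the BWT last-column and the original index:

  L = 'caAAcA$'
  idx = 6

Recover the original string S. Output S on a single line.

LF mapping: 5 4 1 2 6 3 0
Walk LF starting at row 6, prepending L[row]:
  step 1: row=6, L[6]='$', prepend. Next row=LF[6]=0
  step 2: row=0, L[0]='c', prepend. Next row=LF[0]=5
  step 3: row=5, L[5]='A', prepend. Next row=LF[5]=3
  step 4: row=3, L[3]='A', prepend. Next row=LF[3]=2
  step 5: row=2, L[2]='A', prepend. Next row=LF[2]=1
  step 6: row=1, L[1]='a', prepend. Next row=LF[1]=4
  step 7: row=4, L[4]='c', prepend. Next row=LF[4]=6
Reversed output: caAAAc$

Answer: caAAAc$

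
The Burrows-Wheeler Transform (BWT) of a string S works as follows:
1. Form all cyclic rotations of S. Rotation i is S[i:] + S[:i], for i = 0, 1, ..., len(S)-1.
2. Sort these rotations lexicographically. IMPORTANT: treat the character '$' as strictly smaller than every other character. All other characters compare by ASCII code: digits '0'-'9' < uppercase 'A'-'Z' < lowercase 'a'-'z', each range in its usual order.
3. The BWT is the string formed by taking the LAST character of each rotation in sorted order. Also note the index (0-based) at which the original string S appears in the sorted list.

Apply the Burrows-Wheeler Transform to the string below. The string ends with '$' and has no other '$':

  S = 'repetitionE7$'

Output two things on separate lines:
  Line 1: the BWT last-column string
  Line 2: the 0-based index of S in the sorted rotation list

All 13 rotations (rotation i = S[i:]+S[:i]):
  rot[0] = repetitionE7$
  rot[1] = epetitionE7$r
  rot[2] = petitionE7$re
  rot[3] = etitionE7$rep
  rot[4] = titionE7$repe
  rot[5] = itionE7$repet
  rot[6] = tionE7$repeti
  rot[7] = ionE7$repetit
  rot[8] = onE7$repetiti
  rot[9] = nE7$repetitio
  rot[10] = E7$repetition
  rot[11] = 7$repetitionE
  rot[12] = $repetitionE7
Sorted (with $ < everything):
  sorted[0] = $repetitionE7  (last char: '7')
  sorted[1] = 7$repetitionE  (last char: 'E')
  sorted[2] = E7$repetition  (last char: 'n')
  sorted[3] = epetitionE7$r  (last char: 'r')
  sorted[4] = etitionE7$rep  (last char: 'p')
  sorted[5] = ionE7$repetit  (last char: 't')
  sorted[6] = itionE7$repet  (last char: 't')
  sorted[7] = nE7$repetitio  (last char: 'o')
  sorted[8] = onE7$repetiti  (last char: 'i')
  sorted[9] = petitionE7$re  (last char: 'e')
  sorted[10] = repetitionE7$  (last char: '$')
  sorted[11] = tionE7$repeti  (last char: 'i')
  sorted[12] = titionE7$repe  (last char: 'e')
Last column: 7Enrpttoie$ie
Original string S is at sorted index 10

Answer: 7Enrpttoie$ie
10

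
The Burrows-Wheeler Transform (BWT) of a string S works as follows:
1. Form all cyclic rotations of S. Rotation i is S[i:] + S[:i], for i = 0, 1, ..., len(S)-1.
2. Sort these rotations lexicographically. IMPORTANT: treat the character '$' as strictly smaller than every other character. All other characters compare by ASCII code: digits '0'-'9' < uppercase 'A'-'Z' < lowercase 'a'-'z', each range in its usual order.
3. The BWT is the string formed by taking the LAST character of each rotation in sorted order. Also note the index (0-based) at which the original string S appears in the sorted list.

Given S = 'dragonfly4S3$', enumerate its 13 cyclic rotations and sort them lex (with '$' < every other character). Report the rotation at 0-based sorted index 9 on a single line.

Answer: nfly4S3$drago

Derivation:
All 13 rotations (rotation i = S[i:]+S[:i]):
  rot[0] = dragonfly4S3$
  rot[1] = ragonfly4S3$d
  rot[2] = agonfly4S3$dr
  rot[3] = gonfly4S3$dra
  rot[4] = onfly4S3$drag
  rot[5] = nfly4S3$drago
  rot[6] = fly4S3$dragon
  rot[7] = ly4S3$dragonf
  rot[8] = y4S3$dragonfl
  rot[9] = 4S3$dragonfly
  rot[10] = S3$dragonfly4
  rot[11] = 3$dragonfly4S
  rot[12] = $dragonfly4S3
Sorted (with $ < everything):
  sorted[0] = $dragonfly4S3
  sorted[1] = 3$dragonfly4S
  sorted[2] = 4S3$dragonfly
  sorted[3] = S3$dragonfly4
  sorted[4] = agonfly4S3$dr
  sorted[5] = dragonfly4S3$
  sorted[6] = fly4S3$dragon
  sorted[7] = gonfly4S3$dra
  sorted[8] = ly4S3$dragonf
  sorted[9] = nfly4S3$drago
  sorted[10] = onfly4S3$drag
  sorted[11] = ragonfly4S3$d
  sorted[12] = y4S3$dragonfl
sorted[9] = nfly4S3$drago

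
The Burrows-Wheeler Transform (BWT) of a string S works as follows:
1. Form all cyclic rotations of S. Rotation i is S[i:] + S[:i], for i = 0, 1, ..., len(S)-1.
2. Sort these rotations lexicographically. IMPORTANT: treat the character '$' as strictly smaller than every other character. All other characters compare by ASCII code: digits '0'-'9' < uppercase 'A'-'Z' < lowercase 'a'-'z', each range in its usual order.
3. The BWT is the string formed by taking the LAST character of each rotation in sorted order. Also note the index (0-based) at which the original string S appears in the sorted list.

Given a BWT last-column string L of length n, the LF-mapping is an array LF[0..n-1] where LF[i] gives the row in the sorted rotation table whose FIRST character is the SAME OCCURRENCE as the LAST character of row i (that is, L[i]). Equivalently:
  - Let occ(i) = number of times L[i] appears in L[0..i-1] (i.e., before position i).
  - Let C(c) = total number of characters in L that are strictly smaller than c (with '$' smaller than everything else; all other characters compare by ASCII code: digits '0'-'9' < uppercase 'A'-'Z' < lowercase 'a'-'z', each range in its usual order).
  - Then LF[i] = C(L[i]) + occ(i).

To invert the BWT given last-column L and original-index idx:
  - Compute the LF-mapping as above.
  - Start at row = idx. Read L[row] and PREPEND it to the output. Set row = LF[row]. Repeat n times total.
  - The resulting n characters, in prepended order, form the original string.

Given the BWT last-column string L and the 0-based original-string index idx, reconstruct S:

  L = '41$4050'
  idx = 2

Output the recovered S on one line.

LF mapping: 4 3 0 5 1 6 2
Walk LF starting at row 2, prepending L[row]:
  step 1: row=2, L[2]='$', prepend. Next row=LF[2]=0
  step 2: row=0, L[0]='4', prepend. Next row=LF[0]=4
  step 3: row=4, L[4]='0', prepend. Next row=LF[4]=1
  step 4: row=1, L[1]='1', prepend. Next row=LF[1]=3
  step 5: row=3, L[3]='4', prepend. Next row=LF[3]=5
  step 6: row=5, L[5]='5', prepend. Next row=LF[5]=6
  step 7: row=6, L[6]='0', prepend. Next row=LF[6]=2
Reversed output: 054104$

Answer: 054104$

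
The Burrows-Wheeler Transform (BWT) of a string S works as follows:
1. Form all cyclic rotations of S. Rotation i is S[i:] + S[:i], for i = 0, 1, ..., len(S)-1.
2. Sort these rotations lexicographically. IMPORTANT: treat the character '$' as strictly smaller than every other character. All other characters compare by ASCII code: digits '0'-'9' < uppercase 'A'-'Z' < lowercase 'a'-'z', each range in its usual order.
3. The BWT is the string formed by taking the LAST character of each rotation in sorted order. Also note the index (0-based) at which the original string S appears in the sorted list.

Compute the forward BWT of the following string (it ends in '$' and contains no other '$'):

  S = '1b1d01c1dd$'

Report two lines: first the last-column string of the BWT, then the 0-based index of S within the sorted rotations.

All 11 rotations (rotation i = S[i:]+S[:i]):
  rot[0] = 1b1d01c1dd$
  rot[1] = b1d01c1dd$1
  rot[2] = 1d01c1dd$1b
  rot[3] = d01c1dd$1b1
  rot[4] = 01c1dd$1b1d
  rot[5] = 1c1dd$1b1d0
  rot[6] = c1dd$1b1d01
  rot[7] = 1dd$1b1d01c
  rot[8] = dd$1b1d01c1
  rot[9] = d$1b1d01c1d
  rot[10] = $1b1d01c1dd
Sorted (with $ < everything):
  sorted[0] = $1b1d01c1dd  (last char: 'd')
  sorted[1] = 01c1dd$1b1d  (last char: 'd')
  sorted[2] = 1b1d01c1dd$  (last char: '$')
  sorted[3] = 1c1dd$1b1d0  (last char: '0')
  sorted[4] = 1d01c1dd$1b  (last char: 'b')
  sorted[5] = 1dd$1b1d01c  (last char: 'c')
  sorted[6] = b1d01c1dd$1  (last char: '1')
  sorted[7] = c1dd$1b1d01  (last char: '1')
  sorted[8] = d$1b1d01c1d  (last char: 'd')
  sorted[9] = d01c1dd$1b1  (last char: '1')
  sorted[10] = dd$1b1d01c1  (last char: '1')
Last column: dd$0bc11d11
Original string S is at sorted index 2

Answer: dd$0bc11d11
2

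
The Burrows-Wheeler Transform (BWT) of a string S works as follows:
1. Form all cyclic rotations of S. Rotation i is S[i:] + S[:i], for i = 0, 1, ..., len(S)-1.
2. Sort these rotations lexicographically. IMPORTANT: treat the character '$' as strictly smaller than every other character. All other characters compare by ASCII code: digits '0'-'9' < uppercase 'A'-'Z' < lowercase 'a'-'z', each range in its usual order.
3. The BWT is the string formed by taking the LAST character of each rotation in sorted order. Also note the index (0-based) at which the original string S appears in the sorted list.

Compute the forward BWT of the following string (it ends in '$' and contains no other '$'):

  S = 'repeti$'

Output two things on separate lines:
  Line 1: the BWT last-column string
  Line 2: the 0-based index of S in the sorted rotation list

Answer: irpte$e
5

Derivation:
All 7 rotations (rotation i = S[i:]+S[:i]):
  rot[0] = repeti$
  rot[1] = epeti$r
  rot[2] = peti$re
  rot[3] = eti$rep
  rot[4] = ti$repe
  rot[5] = i$repet
  rot[6] = $repeti
Sorted (with $ < everything):
  sorted[0] = $repeti  (last char: 'i')
  sorted[1] = epeti$r  (last char: 'r')
  sorted[2] = eti$rep  (last char: 'p')
  sorted[3] = i$repet  (last char: 't')
  sorted[4] = peti$re  (last char: 'e')
  sorted[5] = repeti$  (last char: '$')
  sorted[6] = ti$repe  (last char: 'e')
Last column: irpte$e
Original string S is at sorted index 5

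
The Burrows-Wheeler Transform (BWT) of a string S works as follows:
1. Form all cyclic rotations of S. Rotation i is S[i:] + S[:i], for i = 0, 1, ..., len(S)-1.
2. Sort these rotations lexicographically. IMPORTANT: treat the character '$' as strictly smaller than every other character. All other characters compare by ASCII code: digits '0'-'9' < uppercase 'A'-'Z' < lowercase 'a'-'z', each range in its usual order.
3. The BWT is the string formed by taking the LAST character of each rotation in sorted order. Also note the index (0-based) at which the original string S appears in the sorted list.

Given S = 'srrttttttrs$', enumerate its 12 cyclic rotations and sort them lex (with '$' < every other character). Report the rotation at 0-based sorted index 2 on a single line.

Answer: rs$srrtttttt

Derivation:
All 12 rotations (rotation i = S[i:]+S[:i]):
  rot[0] = srrttttttrs$
  rot[1] = rrttttttrs$s
  rot[2] = rttttttrs$sr
  rot[3] = ttttttrs$srr
  rot[4] = tttttrs$srrt
  rot[5] = ttttrs$srrtt
  rot[6] = tttrs$srrttt
  rot[7] = ttrs$srrtttt
  rot[8] = trs$srrttttt
  rot[9] = rs$srrtttttt
  rot[10] = s$srrttttttr
  rot[11] = $srrttttttrs
Sorted (with $ < everything):
  sorted[0] = $srrttttttrs
  sorted[1] = rrttttttrs$s
  sorted[2] = rs$srrtttttt
  sorted[3] = rttttttrs$sr
  sorted[4] = s$srrttttttr
  sorted[5] = srrttttttrs$
  sorted[6] = trs$srrttttt
  sorted[7] = ttrs$srrtttt
  sorted[8] = tttrs$srrttt
  sorted[9] = ttttrs$srrtt
  sorted[10] = tttttrs$srrt
  sorted[11] = ttttttrs$srr
sorted[2] = rs$srrtttttt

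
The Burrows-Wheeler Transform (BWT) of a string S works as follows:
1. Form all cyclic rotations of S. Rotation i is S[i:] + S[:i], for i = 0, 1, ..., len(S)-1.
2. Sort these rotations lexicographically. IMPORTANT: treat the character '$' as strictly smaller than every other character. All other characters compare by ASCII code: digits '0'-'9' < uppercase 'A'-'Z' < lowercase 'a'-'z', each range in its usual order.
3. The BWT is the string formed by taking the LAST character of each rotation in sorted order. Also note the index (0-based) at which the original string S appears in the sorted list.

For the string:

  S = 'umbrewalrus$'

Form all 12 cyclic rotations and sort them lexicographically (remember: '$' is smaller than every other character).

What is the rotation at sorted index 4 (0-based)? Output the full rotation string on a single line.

All 12 rotations (rotation i = S[i:]+S[:i]):
  rot[0] = umbrewalrus$
  rot[1] = mbrewalrus$u
  rot[2] = brewalrus$um
  rot[3] = rewalrus$umb
  rot[4] = ewalrus$umbr
  rot[5] = walrus$umbre
  rot[6] = alrus$umbrew
  rot[7] = lrus$umbrewa
  rot[8] = rus$umbrewal
  rot[9] = us$umbrewalr
  rot[10] = s$umbrewalru
  rot[11] = $umbrewalrus
Sorted (with $ < everything):
  sorted[0] = $umbrewalrus
  sorted[1] = alrus$umbrew
  sorted[2] = brewalrus$um
  sorted[3] = ewalrus$umbr
  sorted[4] = lrus$umbrewa
  sorted[5] = mbrewalrus$u
  sorted[6] = rewalrus$umb
  sorted[7] = rus$umbrewal
  sorted[8] = s$umbrewalru
  sorted[9] = umbrewalrus$
  sorted[10] = us$umbrewalr
  sorted[11] = walrus$umbre
sorted[4] = lrus$umbrewa

Answer: lrus$umbrewa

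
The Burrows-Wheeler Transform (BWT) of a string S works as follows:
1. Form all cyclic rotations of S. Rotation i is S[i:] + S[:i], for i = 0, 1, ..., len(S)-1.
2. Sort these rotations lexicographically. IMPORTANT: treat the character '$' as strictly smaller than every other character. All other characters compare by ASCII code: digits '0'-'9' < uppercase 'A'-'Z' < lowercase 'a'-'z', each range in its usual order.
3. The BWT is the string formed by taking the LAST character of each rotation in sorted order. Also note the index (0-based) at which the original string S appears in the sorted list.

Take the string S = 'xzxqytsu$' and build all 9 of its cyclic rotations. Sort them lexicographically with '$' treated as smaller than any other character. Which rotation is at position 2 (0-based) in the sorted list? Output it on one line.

All 9 rotations (rotation i = S[i:]+S[:i]):
  rot[0] = xzxqytsu$
  rot[1] = zxqytsu$x
  rot[2] = xqytsu$xz
  rot[3] = qytsu$xzx
  rot[4] = ytsu$xzxq
  rot[5] = tsu$xzxqy
  rot[6] = su$xzxqyt
  rot[7] = u$xzxqyts
  rot[8] = $xzxqytsu
Sorted (with $ < everything):
  sorted[0] = $xzxqytsu
  sorted[1] = qytsu$xzx
  sorted[2] = su$xzxqyt
  sorted[3] = tsu$xzxqy
  sorted[4] = u$xzxqyts
  sorted[5] = xqytsu$xz
  sorted[6] = xzxqytsu$
  sorted[7] = ytsu$xzxq
  sorted[8] = zxqytsu$x
sorted[2] = su$xzxqyt

Answer: su$xzxqyt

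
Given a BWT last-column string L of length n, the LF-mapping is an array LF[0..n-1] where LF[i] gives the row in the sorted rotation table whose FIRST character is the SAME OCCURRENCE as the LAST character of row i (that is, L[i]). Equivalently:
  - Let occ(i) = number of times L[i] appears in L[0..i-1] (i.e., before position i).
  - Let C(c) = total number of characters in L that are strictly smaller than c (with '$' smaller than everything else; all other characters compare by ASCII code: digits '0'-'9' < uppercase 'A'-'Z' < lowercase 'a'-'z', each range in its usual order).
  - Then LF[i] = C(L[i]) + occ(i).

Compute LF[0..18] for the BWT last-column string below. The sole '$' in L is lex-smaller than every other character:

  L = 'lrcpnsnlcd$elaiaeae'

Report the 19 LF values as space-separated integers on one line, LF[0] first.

Char counts: '$':1, 'a':3, 'c':2, 'd':1, 'e':3, 'i':1, 'l':3, 'n':2, 'p':1, 'r':1, 's':1
C (first-col start): C('$')=0, C('a')=1, C('c')=4, C('d')=6, C('e')=7, C('i')=10, C('l')=11, C('n')=14, C('p')=16, C('r')=17, C('s')=18
L[0]='l': occ=0, LF[0]=C('l')+0=11+0=11
L[1]='r': occ=0, LF[1]=C('r')+0=17+0=17
L[2]='c': occ=0, LF[2]=C('c')+0=4+0=4
L[3]='p': occ=0, LF[3]=C('p')+0=16+0=16
L[4]='n': occ=0, LF[4]=C('n')+0=14+0=14
L[5]='s': occ=0, LF[5]=C('s')+0=18+0=18
L[6]='n': occ=1, LF[6]=C('n')+1=14+1=15
L[7]='l': occ=1, LF[7]=C('l')+1=11+1=12
L[8]='c': occ=1, LF[8]=C('c')+1=4+1=5
L[9]='d': occ=0, LF[9]=C('d')+0=6+0=6
L[10]='$': occ=0, LF[10]=C('$')+0=0+0=0
L[11]='e': occ=0, LF[11]=C('e')+0=7+0=7
L[12]='l': occ=2, LF[12]=C('l')+2=11+2=13
L[13]='a': occ=0, LF[13]=C('a')+0=1+0=1
L[14]='i': occ=0, LF[14]=C('i')+0=10+0=10
L[15]='a': occ=1, LF[15]=C('a')+1=1+1=2
L[16]='e': occ=1, LF[16]=C('e')+1=7+1=8
L[17]='a': occ=2, LF[17]=C('a')+2=1+2=3
L[18]='e': occ=2, LF[18]=C('e')+2=7+2=9

Answer: 11 17 4 16 14 18 15 12 5 6 0 7 13 1 10 2 8 3 9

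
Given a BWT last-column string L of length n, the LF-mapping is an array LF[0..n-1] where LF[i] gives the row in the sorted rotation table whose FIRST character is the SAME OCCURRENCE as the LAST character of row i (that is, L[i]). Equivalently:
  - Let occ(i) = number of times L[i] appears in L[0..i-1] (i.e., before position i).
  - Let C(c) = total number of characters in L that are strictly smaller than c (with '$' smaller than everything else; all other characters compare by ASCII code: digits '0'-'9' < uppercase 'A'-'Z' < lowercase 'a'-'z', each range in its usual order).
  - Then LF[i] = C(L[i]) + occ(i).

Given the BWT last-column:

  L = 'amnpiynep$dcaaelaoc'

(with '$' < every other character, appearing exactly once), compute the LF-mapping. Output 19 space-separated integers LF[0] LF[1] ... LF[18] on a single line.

Char counts: '$':1, 'a':4, 'c':2, 'd':1, 'e':2, 'i':1, 'l':1, 'm':1, 'n':2, 'o':1, 'p':2, 'y':1
C (first-col start): C('$')=0, C('a')=1, C('c')=5, C('d')=7, C('e')=8, C('i')=10, C('l')=11, C('m')=12, C('n')=13, C('o')=15, C('p')=16, C('y')=18
L[0]='a': occ=0, LF[0]=C('a')+0=1+0=1
L[1]='m': occ=0, LF[1]=C('m')+0=12+0=12
L[2]='n': occ=0, LF[2]=C('n')+0=13+0=13
L[3]='p': occ=0, LF[3]=C('p')+0=16+0=16
L[4]='i': occ=0, LF[4]=C('i')+0=10+0=10
L[5]='y': occ=0, LF[5]=C('y')+0=18+0=18
L[6]='n': occ=1, LF[6]=C('n')+1=13+1=14
L[7]='e': occ=0, LF[7]=C('e')+0=8+0=8
L[8]='p': occ=1, LF[8]=C('p')+1=16+1=17
L[9]='$': occ=0, LF[9]=C('$')+0=0+0=0
L[10]='d': occ=0, LF[10]=C('d')+0=7+0=7
L[11]='c': occ=0, LF[11]=C('c')+0=5+0=5
L[12]='a': occ=1, LF[12]=C('a')+1=1+1=2
L[13]='a': occ=2, LF[13]=C('a')+2=1+2=3
L[14]='e': occ=1, LF[14]=C('e')+1=8+1=9
L[15]='l': occ=0, LF[15]=C('l')+0=11+0=11
L[16]='a': occ=3, LF[16]=C('a')+3=1+3=4
L[17]='o': occ=0, LF[17]=C('o')+0=15+0=15
L[18]='c': occ=1, LF[18]=C('c')+1=5+1=6

Answer: 1 12 13 16 10 18 14 8 17 0 7 5 2 3 9 11 4 15 6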